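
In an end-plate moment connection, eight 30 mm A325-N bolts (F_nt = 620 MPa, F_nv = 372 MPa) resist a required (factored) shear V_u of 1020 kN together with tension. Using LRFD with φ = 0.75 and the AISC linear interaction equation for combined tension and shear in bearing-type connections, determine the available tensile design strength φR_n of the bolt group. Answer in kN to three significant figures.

1720 kN

A_b = π·30²/4 = 706.9 mm²; f_rv = 1020 × 1000 / (8 × 706.9) = 180.4 MPa.
F'_nt = 1.3 F_nt − (F_nt / φF_nv) f_rv = 1.3·620 − (620/(0.75·372))·180.4 = 405.2 MPa, capped at F_nt → F'_nt = 405.2 MPa.
R_n = F'_nt · A_b · n = 405.2 × 706.9 × 8 / 1000 = 2291 kN.
Design strength φR_n = 0.75 × 2291 = 1720 kN.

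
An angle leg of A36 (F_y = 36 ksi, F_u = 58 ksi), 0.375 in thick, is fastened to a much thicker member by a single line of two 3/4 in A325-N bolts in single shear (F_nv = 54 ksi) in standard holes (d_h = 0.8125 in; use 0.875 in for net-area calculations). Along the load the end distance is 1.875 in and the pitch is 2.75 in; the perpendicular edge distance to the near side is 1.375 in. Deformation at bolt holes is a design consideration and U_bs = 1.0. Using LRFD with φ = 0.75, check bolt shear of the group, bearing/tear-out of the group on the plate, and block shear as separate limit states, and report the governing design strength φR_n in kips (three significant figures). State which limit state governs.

Bolt shear: A_b = π·0.75²/4 = 0.4418 in²; R_n = 54 × 0.4418 × 2 × 1 = 47.71 kips → 0.75 × 47.71 = 35.8 kips.
Bearing: edge l_c = 1.469, r_n = 38.33 kips; interior l_c = 1.938, r_n = 39.15 kips; R_n = 38.33 + 1·39.15 = 77.48 kips → 58.1 kips.
Block shear: A_gv = 1.734, A_nv = 1.242, A_nt = 0.3516 in²; R_n = min(0.6F_uA_nv, 0.6F_yA_gv) + U_bs·F_u·A_nt = 57.85 kips → 43.4 kips.
Bolt shear governs: 35.8 kips.

35.8 kips (bolt shear governs)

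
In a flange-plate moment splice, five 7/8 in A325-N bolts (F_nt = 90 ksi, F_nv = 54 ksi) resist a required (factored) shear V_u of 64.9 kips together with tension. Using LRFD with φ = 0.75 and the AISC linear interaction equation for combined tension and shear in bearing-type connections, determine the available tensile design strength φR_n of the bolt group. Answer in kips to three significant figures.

156 kips

A_b = π·0.875²/4 = 0.6013 in²; f_rv = 64.9 / (5 × 0.6013) = 21.59 ksi.
F'_nt = 1.3 F_nt − (F_nt / φF_nv) f_rv = 1.3·90 − (90/(0.75·54))·21.59 = 69.03 ksi, capped at F_nt → F'_nt = 69.03 ksi.
R_n = F'_nt · A_b · n = 69.03 × 0.6013 × 5 = 207.6 kips.
Design strength φR_n = 0.75 × 207.6 = 156 kips.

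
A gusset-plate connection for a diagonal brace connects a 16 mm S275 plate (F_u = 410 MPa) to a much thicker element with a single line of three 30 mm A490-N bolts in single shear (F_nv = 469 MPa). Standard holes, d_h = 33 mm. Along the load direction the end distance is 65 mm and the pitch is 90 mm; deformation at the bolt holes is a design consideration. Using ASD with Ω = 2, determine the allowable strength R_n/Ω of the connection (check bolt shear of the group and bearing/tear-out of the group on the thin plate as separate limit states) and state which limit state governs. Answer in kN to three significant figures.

497 kN (bolt shear governs)

Bolt shear: A_b = π·30²/4 = 706.9 mm²; R_n = 469 × 706.9 × 3 × 1 / 1000 = 994.5 kN → 994.5 / 2 = 497 kN.
Bearing (1.2 l_c t F_u ≤ 2.4 d t F_u): upper limit = 2.4·30·16·410 / 1000 = 472.3 kN.
  Edge l_c = 65 − 33/2 = 48.5 → r_n = 381.8 kN; interior l_c = 90 − 33 = 57 → r_n = 448.7 kN.
  R_n,bearing = 1·381.8 + 2·448.7 = 1279 kN → 1279 / 2 = 640 kN.
Bolt shear governs: 497 kN.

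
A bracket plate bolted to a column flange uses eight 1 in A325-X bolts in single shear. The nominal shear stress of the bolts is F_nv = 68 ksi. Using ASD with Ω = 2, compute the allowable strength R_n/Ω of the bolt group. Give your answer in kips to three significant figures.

A_b = π × 1² / 4 = 0.7854 in².
R_n = F_nv · A_b · n · n_s = 68 × 0.7854 × 8 × 1 = 427.3 kips.
Allowable strength R_n/Ω = 427.3 / 2 = 214 kips.

214 kips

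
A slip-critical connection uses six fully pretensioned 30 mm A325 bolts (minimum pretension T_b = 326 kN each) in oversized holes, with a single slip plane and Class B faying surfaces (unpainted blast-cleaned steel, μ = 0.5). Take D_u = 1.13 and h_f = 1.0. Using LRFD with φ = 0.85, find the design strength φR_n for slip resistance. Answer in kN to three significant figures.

R_n = μ · D_u · h_f · T_b · n_s · n_b = 0.5 × 1.13 × 1.0 × 326 × 1 × 6 = 1105 kN.
Design strength φR_n = 0.85 × 1105 = 939 kN.

939 kN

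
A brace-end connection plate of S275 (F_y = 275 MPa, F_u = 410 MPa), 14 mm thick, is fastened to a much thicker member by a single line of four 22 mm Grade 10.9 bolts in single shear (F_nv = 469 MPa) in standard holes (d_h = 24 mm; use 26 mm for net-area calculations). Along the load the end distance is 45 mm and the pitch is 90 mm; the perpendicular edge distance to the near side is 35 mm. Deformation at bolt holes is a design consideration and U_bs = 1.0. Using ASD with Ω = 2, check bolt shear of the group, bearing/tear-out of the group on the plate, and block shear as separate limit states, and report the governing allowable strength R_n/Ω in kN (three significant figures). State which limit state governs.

357 kN (bolt shear governs)

Bolt shear: A_b = π·22²/4 = 380.1 mm²; R_n = 469 × 380.1 × 4 × 1 / 1000 = 713.1 kN → 713.1 / 2 = 357 kN.
Bearing: edge l_c = 33, r_n = 227.3 kN; interior l_c = 66, r_n = 303.1 kN; R_n = 227.3 + 3·303.1 = 1137 kN → 568 kN.
Block shear: A_gv = 4410, A_nv = 3136, A_nt = 308 mm²; R_n = min(0.6F_uA_nv, 0.6F_yA_gv) + U_bs·F_u·A_nt = 853.9 kN → 427 kN.
Bolt shear governs: 357 kN.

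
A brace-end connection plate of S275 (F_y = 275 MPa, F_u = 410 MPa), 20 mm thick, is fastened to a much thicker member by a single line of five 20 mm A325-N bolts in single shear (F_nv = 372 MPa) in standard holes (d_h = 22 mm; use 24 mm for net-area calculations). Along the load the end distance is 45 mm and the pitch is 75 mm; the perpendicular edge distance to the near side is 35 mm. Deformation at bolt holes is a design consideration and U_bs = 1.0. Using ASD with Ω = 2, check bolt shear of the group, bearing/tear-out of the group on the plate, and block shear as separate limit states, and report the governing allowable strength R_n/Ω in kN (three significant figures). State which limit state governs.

292 kN (bolt shear governs)

Bolt shear: A_b = π·20²/4 = 314.2 mm²; R_n = 372 × 314.2 × 5 × 1 / 1000 = 584.3 kN → 584.3 / 2 = 292 kN.
Bearing: edge l_c = 34, r_n = 334.6 kN; interior l_c = 53, r_n = 393.6 kN; R_n = 334.6 + 4·393.6 = 1909 kN → 954 kN.
Block shear: A_gv = 6900, A_nv = 4740, A_nt = 460 mm²; R_n = min(0.6F_uA_nv, 0.6F_yA_gv) + U_bs·F_u·A_nt = 1327 kN → 664 kN.
Bolt shear governs: 292 kN.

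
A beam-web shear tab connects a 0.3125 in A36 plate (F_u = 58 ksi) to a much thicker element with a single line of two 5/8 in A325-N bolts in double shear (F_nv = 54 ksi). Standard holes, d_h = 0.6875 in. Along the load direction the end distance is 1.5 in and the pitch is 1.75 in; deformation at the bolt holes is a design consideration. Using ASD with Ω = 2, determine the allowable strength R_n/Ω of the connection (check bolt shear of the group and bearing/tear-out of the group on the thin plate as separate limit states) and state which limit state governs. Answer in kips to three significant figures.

24.1 kips (bearing governs)

Bolt shear: A_b = π·0.625²/4 = 0.3068 in²; R_n = 54 × 0.3068 × 2 × 2 = 66.27 kips → 66.27 / 2 = 33.1 kips.
Bearing (1.2 l_c t F_u ≤ 2.4 d t F_u): upper limit = 2.4·0.625·0.3125·58 = 27.19 kips.
  Edge l_c = 1.5 − 0.6875/2 = 1.156 → r_n = 25.15 kips; interior l_c = 1.75 − 0.6875 = 1.062 → r_n = 23.11 kips.
  R_n,bearing = 1·25.15 + 1·23.11 = 48.26 kips → 48.26 / 2 = 24.1 kips.
Bearing governs: 24.1 kips.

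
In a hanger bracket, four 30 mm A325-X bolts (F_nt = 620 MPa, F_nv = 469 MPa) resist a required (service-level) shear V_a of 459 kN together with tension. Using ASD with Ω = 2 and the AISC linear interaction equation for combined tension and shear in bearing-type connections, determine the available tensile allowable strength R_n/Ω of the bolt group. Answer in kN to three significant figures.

533 kN

A_b = π·30²/4 = 706.9 mm²; f_rv = 459 × 1000 / (4 × 706.9) = 162.3 MPa.
F'_nt = 1.3 F_nt − (Ω F_nt / F_nv) f_rv = 1.3·620 − (2·620/469)·162.3 = 376.8 MPa, capped at F_nt → F'_nt = 376.8 MPa.
R_n = F'_nt · A_b · n = 376.8 × 706.9 × 4 / 1000 = 1065 kN.
Allowable strength R_n/Ω = 1065 / 2 = 533 kN.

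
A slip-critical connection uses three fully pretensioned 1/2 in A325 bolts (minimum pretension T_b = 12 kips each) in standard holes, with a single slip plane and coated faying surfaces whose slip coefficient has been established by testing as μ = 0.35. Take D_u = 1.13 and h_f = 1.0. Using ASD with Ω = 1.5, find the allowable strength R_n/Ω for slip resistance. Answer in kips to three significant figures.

R_n = μ · D_u · h_f · T_b · n_s · n_b = 0.35 × 1.13 × 1.0 × 12 × 1 × 3 = 14.24 kips.
Allowable strength R_n/Ω = 14.24 / 1.5 = 9.49 kips.

9.49 kips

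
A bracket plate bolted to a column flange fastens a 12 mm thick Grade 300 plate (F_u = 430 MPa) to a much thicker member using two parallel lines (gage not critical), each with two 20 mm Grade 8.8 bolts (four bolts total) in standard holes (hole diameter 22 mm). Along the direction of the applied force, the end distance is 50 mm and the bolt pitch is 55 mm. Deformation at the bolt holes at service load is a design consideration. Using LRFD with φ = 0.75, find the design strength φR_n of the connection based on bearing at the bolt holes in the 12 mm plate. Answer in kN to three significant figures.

Per bolt r_n = 1.2 l_c t F_u ≤ 2.4 d t F_u; upper limit = 2.4 × 20 × 12 × 430 / 1000 = 247.7 kN.
Edge bolt: l_c = 50 − 22/2 = 39 mm → 1.2 × 39 × 12 × 430 / 1000 = 241.5 → r_n = 241.5 kN.
Interior bolts: l_c = 55 − 22 = 33 mm → 1.2 × 33 × 12 × 430 / 1000 = 204.3 → r_n = 204.3 kN.
R_n = 2 × 241.5 + 2 × 204.3 = 891.6 kN.
Design strength φR_n = 0.75 × 891.6 = 669 kN.

669 kN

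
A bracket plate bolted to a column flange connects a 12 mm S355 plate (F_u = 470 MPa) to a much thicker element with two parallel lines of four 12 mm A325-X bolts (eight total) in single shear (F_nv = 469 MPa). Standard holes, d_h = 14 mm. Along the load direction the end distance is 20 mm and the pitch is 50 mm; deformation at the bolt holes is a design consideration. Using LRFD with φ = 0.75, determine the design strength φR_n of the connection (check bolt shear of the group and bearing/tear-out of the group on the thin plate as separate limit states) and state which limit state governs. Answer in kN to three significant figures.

Bolt shear: A_b = π·12²/4 = 113.1 mm²; R_n = 469 × 113.1 × 8 × 1 / 1000 = 424.3 kN → 0.75 × 424.3 = 318 kN.
Bearing (1.2 l_c t F_u ≤ 2.4 d t F_u): upper limit = 2.4·12·12·470 / 1000 = 162.4 kN.
  Edge l_c = 20 − 14/2 = 13 → r_n = 87.98 kN; interior l_c = 50 − 14 = 36 → r_n = 162.4 kN.
  R_n,bearing = 2·87.98 + 6·162.4 = 1151 kN → 0.75 × 1151 = 863 kN.
Bolt shear governs: 318 kN.

318 kN (bolt shear governs)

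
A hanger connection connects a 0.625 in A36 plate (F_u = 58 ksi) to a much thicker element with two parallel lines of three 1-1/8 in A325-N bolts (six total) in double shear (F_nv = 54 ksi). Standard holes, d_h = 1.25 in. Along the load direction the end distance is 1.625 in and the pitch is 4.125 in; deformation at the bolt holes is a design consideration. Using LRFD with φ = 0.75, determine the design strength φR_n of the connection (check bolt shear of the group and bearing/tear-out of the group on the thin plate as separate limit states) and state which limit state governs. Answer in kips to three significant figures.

359 kips (bearing governs)

Bolt shear: A_b = π·1.125²/4 = 0.994 in²; R_n = 54 × 0.994 × 6 × 2 = 644.1 kips → 0.75 × 644.1 = 483 kips.
Bearing (1.2 l_c t F_u ≤ 2.4 d t F_u): upper limit = 2.4·1.125·0.625·58 = 97.87 kips.
  Edge l_c = 1.625 − 1.25/2 = 1 → r_n = 43.5 kips; interior l_c = 4.125 − 1.25 = 2.875 → r_n = 97.87 kips.
  R_n,bearing = 2·43.5 + 4·97.87 = 478.5 kips → 0.75 × 478.5 = 359 kips.
Bearing governs: 359 kips.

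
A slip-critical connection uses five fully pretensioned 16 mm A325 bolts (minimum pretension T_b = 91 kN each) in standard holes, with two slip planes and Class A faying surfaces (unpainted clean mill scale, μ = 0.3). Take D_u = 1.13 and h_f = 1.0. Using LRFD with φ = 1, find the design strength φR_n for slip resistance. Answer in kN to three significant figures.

308 kN

R_n = μ · D_u · h_f · T_b · n_s · n_b = 0.3 × 1.13 × 1.0 × 91 × 2 × 5 = 308.5 kN.
Design strength φR_n = 1 × 308.5 = 308 kN.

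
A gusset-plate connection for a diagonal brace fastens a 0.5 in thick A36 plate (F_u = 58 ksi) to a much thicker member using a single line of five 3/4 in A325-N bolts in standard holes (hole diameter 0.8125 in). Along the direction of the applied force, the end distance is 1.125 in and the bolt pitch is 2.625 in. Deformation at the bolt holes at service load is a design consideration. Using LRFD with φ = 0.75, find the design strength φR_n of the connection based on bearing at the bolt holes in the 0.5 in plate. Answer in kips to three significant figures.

Per bolt r_n = 1.2 l_c t F_u ≤ 2.4 d t F_u; upper limit = 2.4 × 0.75 × 0.5 × 58 = 52.2 kips.
Edge bolt: l_c = 1.125 − 0.8125/2 = 0.7188 in → 1.2 × 0.7188 × 0.5 × 58 = 25.01 → r_n = 25.01 kips.
Interior bolts: l_c = 2.625 − 0.8125 = 1.812 in → 1.2 × 1.812 × 0.5 × 58 = 63.07 → r_n = 52.2 kips.
R_n = 1 × 25.01 + 4 × 52.2 = 233.8 kips.
Design strength φR_n = 0.75 × 233.8 = 175 kips.

175 kips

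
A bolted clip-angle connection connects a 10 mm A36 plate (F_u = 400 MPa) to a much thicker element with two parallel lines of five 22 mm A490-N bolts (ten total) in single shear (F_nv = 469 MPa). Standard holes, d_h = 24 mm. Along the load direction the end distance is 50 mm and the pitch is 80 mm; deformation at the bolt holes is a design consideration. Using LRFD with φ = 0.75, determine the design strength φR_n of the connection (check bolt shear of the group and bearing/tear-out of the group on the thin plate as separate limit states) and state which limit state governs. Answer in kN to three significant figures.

1340 kN (bolt shear governs)

Bolt shear: A_b = π·22²/4 = 380.1 mm²; R_n = 469 × 380.1 × 10 × 1 / 1000 = 1783 kN → 0.75 × 1783 = 1340 kN.
Bearing (1.2 l_c t F_u ≤ 2.4 d t F_u): upper limit = 2.4·22·10·400 / 1000 = 211.2 kN.
  Edge l_c = 50 − 24/2 = 38 → r_n = 182.4 kN; interior l_c = 80 − 24 = 56 → r_n = 211.2 kN.
  R_n,bearing = 2·182.4 + 8·211.2 = 2054 kN → 0.75 × 2054 = 1540 kN.
Bolt shear governs: 1340 kN.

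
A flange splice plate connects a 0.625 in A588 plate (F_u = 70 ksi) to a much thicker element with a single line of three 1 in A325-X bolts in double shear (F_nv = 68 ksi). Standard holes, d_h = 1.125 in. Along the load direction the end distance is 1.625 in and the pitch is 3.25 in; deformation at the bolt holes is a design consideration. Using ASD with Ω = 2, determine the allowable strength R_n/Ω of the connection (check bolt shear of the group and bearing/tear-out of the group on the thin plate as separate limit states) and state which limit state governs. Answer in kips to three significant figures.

Bolt shear: A_b = π·1²/4 = 0.7854 in²; R_n = 68 × 0.7854 × 3 × 2 = 320.4 kips → 320.4 / 2 = 160 kips.
Bearing (1.2 l_c t F_u ≤ 2.4 d t F_u): upper limit = 2.4·1·0.625·70 = 105 kips.
  Edge l_c = 1.625 − 1.125/2 = 1.062 → r_n = 55.78 kips; interior l_c = 3.25 − 1.125 = 2.125 → r_n = 105 kips.
  R_n,bearing = 1·55.78 + 2·105 = 265.8 kips → 265.8 / 2 = 133 kips.
Bearing governs: 133 kips.

133 kips (bearing governs)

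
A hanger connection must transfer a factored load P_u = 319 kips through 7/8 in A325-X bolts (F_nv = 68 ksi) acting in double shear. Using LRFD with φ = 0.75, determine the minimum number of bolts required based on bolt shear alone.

A_b = π·0.875²/4 = 0.6013 in².
Per-bolt design strength φR_n = 0.75 × 68 × 0.6013 × 2 = 61.33 kips.
n ≥ 319 / 61.33 = 5.201 → use 6 bolts.

6 bolts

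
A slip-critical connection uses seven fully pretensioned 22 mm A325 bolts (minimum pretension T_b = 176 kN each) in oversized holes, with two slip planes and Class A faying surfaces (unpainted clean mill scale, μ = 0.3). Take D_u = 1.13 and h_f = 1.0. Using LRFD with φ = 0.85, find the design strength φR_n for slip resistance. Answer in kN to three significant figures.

710 kN

R_n = μ · D_u · h_f · T_b · n_s · n_b = 0.3 × 1.13 × 1.0 × 176 × 2 × 7 = 835.3 kN.
Design strength φR_n = 0.85 × 835.3 = 710 kN.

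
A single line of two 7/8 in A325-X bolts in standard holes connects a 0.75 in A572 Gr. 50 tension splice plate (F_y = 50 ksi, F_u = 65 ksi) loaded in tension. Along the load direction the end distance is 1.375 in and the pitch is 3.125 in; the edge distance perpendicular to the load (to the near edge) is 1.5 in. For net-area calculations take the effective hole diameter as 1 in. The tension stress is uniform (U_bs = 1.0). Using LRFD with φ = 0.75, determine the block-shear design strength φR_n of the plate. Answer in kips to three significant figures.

102 kips

Shear plane L_v = 1.375 + 1·3.125 = 4.5 in; A_gv = 4.5 × 0.75 = 3.375 in².
A_nv = (4.5 − 1.5·1) × 0.75 = 2.25 in².
A_nt = (1.5 − 0.5·1) × 0.75 = 0.75 in².
0.6 F_u A_nv = 87.75 kips; 0.6 F_y A_gv = 101.2 kips → shear rupture governs the shear term.
R_n = 87.75 + 1.0 × 65 × 0.75 = 136.5 kips.
Design strength φR_n = 0.75 × 136.5 = 102 kips.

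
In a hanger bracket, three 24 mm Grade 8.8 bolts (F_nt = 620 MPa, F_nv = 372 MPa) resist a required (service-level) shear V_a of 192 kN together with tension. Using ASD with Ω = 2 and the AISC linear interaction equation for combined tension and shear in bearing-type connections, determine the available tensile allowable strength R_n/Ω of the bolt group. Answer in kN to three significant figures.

A_b = π·24²/4 = 452.4 mm²; f_rv = 192 × 1000 / (3 × 452.4) = 141.5 MPa.
F'_nt = 1.3 F_nt − (Ω F_nt / F_nv) f_rv = 1.3·620 − (2·620/372)·141.5 = 334.4 MPa, capped at F_nt → F'_nt = 334.4 MPa.
R_n = F'_nt · A_b · n = 334.4 × 452.4 × 3 / 1000 = 453.9 kN.
Allowable strength R_n/Ω = 453.9 / 2 = 227 kN.

227 kN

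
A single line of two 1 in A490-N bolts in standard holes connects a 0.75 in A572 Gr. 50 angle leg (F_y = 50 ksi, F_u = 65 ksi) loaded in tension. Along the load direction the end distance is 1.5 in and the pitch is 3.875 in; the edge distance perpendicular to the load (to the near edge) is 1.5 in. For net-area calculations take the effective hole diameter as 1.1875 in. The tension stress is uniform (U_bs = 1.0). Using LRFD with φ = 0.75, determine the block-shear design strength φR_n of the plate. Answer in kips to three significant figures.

112 kips

Shear plane L_v = 1.5 + 1·3.875 = 5.375 in; A_gv = 5.375 × 0.75 = 4.031 in².
A_nv = (5.375 − 1.5·1.1875) × 0.75 = 2.695 in².
A_nt = (1.5 − 0.5·1.1875) × 0.75 = 0.6797 in².
0.6 F_u A_nv = 105.1 kips; 0.6 F_y A_gv = 120.9 kips → shear rupture governs the shear term.
R_n = 105.1 + 1.0 × 65 × 0.6797 = 149.3 kips.
Design strength φR_n = 0.75 × 149.3 = 112 kips.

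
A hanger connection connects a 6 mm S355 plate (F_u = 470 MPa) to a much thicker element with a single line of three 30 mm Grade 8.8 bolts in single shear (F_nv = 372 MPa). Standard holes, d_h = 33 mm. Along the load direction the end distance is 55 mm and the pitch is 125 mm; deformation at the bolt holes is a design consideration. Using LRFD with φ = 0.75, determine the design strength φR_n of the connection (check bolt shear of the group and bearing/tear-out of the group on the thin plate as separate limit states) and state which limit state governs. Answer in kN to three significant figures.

Bolt shear: A_b = π·30²/4 = 706.9 mm²; R_n = 372 × 706.9 × 3 × 1 / 1000 = 788.9 kN → 0.75 × 788.9 = 592 kN.
Bearing (1.2 l_c t F_u ≤ 2.4 d t F_u): upper limit = 2.4·30·6·470 / 1000 = 203 kN.
  Edge l_c = 55 − 33/2 = 38.5 → r_n = 130.3 kN; interior l_c = 125 − 33 = 92 → r_n = 203 kN.
  R_n,bearing = 1·130.3 + 2·203 = 536.4 kN → 0.75 × 536.4 = 402 kN.
Bearing governs: 402 kN.

402 kN (bearing governs)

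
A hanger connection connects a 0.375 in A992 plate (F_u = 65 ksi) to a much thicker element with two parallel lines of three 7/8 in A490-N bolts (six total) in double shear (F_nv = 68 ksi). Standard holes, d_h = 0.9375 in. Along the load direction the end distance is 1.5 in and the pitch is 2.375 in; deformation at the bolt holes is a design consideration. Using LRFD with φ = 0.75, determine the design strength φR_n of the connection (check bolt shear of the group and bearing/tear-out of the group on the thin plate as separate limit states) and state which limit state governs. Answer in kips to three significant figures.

Bolt shear: A_b = π·0.875²/4 = 0.6013 in²; R_n = 68 × 0.6013 × 6 × 2 = 490.7 kips → 0.75 × 490.7 = 368 kips.
Bearing (1.2 l_c t F_u ≤ 2.4 d t F_u): upper limit = 2.4·0.875·0.375·65 = 51.19 kips.
  Edge l_c = 1.5 − 0.9375/2 = 1.031 → r_n = 30.16 kips; interior l_c = 2.375 − 0.9375 = 1.438 → r_n = 42.05 kips.
  R_n,bearing = 2·30.16 + 4·42.05 = 228.5 kips → 0.75 × 228.5 = 171 kips.
Bearing governs: 171 kips.

171 kips (bearing governs)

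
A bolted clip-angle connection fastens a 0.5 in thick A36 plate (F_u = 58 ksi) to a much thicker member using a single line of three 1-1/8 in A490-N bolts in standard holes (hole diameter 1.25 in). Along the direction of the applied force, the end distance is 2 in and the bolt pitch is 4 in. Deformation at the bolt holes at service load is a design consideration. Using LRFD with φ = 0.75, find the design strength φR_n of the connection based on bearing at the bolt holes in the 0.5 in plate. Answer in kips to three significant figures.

153 kips

Per bolt r_n = 1.2 l_c t F_u ≤ 2.4 d t F_u; upper limit = 2.4 × 1.125 × 0.5 × 58 = 78.3 kips.
Edge bolt: l_c = 2 − 1.25/2 = 1.375 in → 1.2 × 1.375 × 0.5 × 58 = 47.85 → r_n = 47.85 kips.
Interior bolts: l_c = 4 − 1.25 = 2.75 in → 1.2 × 2.75 × 0.5 × 58 = 95.7 → r_n = 78.3 kips.
R_n = 1 × 47.85 + 2 × 78.3 = 204.4 kips.
Design strength φR_n = 0.75 × 204.4 = 153 kips.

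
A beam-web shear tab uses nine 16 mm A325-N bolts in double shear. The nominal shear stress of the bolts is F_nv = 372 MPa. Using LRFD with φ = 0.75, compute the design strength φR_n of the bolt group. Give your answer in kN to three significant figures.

1010 kN

A_b = π × 16² / 4 = 201.1 mm².
R_n = F_nv · A_b · n · n_s = 372 × 201.1 × 9 × 2 / 1000 = 1346 kN.
Design strength φR_n = 0.75 × 1346 = 1010 kN.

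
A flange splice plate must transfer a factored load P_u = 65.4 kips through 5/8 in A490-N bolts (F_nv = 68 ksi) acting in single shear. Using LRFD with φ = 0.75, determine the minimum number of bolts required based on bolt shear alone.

A_b = π·0.625²/4 = 0.3068 in².
Per-bolt design strength φR_n = 0.75 × 68 × 0.3068 × 1 = 15.65 kips.
n ≥ 65.4 / 15.65 = 4.18 → use 5 bolts.

5 bolts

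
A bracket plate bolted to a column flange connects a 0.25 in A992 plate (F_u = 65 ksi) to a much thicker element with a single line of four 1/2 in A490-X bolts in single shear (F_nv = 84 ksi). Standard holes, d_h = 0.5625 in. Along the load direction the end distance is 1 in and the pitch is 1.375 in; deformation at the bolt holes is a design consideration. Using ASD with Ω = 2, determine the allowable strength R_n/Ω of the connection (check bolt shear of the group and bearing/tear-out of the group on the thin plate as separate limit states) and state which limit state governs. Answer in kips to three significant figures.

30.8 kips (bearing governs)

Bolt shear: A_b = π·0.5²/4 = 0.1963 in²; R_n = 84 × 0.1963 × 4 × 1 = 65.97 kips → 65.97 / 2 = 33 kips.
Bearing (1.2 l_c t F_u ≤ 2.4 d t F_u): upper limit = 2.4·0.5·0.25·65 = 19.5 kips.
  Edge l_c = 1 − 0.5625/2 = 0.7188 → r_n = 14.02 kips; interior l_c = 1.375 − 0.5625 = 0.8125 → r_n = 15.84 kips.
  R_n,bearing = 1·14.02 + 3·15.84 = 61.55 kips → 61.55 / 2 = 30.8 kips.
Bearing governs: 30.8 kips.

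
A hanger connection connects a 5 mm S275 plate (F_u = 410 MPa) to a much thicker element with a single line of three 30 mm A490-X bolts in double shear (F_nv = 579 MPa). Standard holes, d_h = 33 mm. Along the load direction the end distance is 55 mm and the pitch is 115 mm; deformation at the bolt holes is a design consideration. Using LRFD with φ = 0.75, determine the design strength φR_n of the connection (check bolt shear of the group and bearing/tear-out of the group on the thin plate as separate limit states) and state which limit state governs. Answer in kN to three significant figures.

292 kN (bearing governs)

Bolt shear: A_b = π·30²/4 = 706.9 mm²; R_n = 579 × 706.9 × 3 × 2 / 1000 = 2456 kN → 0.75 × 2456 = 1840 kN.
Bearing (1.2 l_c t F_u ≤ 2.4 d t F_u): upper limit = 2.4·30·5·410 / 1000 = 147.6 kN.
  Edge l_c = 55 − 33/2 = 38.5 → r_n = 94.71 kN; interior l_c = 115 − 33 = 82 → r_n = 147.6 kN.
  R_n,bearing = 1·94.71 + 2·147.6 = 389.9 kN → 0.75 × 389.9 = 292 kN.
Bearing governs: 292 kN.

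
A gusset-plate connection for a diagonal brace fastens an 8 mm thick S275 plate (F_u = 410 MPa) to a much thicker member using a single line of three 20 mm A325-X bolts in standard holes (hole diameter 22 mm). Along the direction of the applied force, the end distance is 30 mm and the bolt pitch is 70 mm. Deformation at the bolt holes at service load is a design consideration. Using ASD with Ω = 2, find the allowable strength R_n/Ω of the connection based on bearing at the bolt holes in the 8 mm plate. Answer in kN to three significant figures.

195 kN

Per bolt r_n = 1.2 l_c t F_u ≤ 2.4 d t F_u; upper limit = 2.4 × 20 × 8 × 410 / 1000 = 157.4 kN.
Edge bolt: l_c = 30 − 22/2 = 19 mm → 1.2 × 19 × 8 × 410 / 1000 = 74.78 → r_n = 74.78 kN.
Interior bolts: l_c = 70 − 22 = 48 mm → 1.2 × 48 × 8 × 410 / 1000 = 188.9 → r_n = 157.4 kN.
R_n = 1 × 74.78 + 2 × 157.4 = 389.7 kN.
Allowable strength R_n/Ω = 389.7 / 2 = 195 kN.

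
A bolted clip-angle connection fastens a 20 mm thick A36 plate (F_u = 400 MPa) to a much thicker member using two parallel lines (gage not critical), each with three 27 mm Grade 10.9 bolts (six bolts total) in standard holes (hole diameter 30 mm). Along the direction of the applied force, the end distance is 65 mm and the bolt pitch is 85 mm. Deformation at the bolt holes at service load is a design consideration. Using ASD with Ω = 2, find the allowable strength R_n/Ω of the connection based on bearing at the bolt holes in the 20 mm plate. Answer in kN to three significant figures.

1520 kN

Per bolt r_n = 1.2 l_c t F_u ≤ 2.4 d t F_u; upper limit = 2.4 × 27 × 20 × 400 / 1000 = 518.4 kN.
Edge bolt: l_c = 65 − 30/2 = 50 mm → 1.2 × 50 × 20 × 400 / 1000 = 480 → r_n = 480 kN.
Interior bolts: l_c = 85 − 30 = 55 mm → 1.2 × 55 × 20 × 400 / 1000 = 528 → r_n = 518.4 kN.
R_n = 2 × 480 + 4 × 518.4 = 3034 kN.
Allowable strength R_n/Ω = 3034 / 2 = 1520 kN.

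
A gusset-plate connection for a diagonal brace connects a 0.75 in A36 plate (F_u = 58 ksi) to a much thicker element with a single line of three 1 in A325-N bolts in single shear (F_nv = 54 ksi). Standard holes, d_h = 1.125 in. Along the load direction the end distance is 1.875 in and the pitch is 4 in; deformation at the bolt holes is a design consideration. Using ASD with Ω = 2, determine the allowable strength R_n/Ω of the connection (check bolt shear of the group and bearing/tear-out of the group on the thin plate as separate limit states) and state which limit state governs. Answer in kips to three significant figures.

63.6 kips (bolt shear governs)

Bolt shear: A_b = π·1²/4 = 0.7854 in²; R_n = 54 × 0.7854 × 3 × 1 = 127.2 kips → 127.2 / 2 = 63.6 kips.
Bearing (1.2 l_c t F_u ≤ 2.4 d t F_u): upper limit = 2.4·1·0.75·58 = 104.4 kips.
  Edge l_c = 1.875 − 1.125/2 = 1.312 → r_n = 68.51 kips; interior l_c = 4 − 1.125 = 2.875 → r_n = 104.4 kips.
  R_n,bearing = 1·68.51 + 2·104.4 = 277.3 kips → 277.3 / 2 = 139 kips.
Bolt shear governs: 63.6 kips.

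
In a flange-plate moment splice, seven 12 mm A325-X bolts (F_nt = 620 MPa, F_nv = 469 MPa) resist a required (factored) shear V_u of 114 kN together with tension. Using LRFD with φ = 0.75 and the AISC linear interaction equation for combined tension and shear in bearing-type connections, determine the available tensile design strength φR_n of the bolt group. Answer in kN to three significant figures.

328 kN

A_b = π·12²/4 = 113.1 mm²; f_rv = 114 × 1000 / (7 × 113.1) = 144 MPa.
F'_nt = 1.3 F_nt − (F_nt / φF_nv) f_rv = 1.3·620 − (620/(0.75·469))·144 = 552.2 MPa, capped at F_nt → F'_nt = 552.2 MPa.
R_n = F'_nt · A_b · n = 552.2 × 113.1 × 7 / 1000 = 437.2 kN.
Design strength φR_n = 0.75 × 437.2 = 328 kN.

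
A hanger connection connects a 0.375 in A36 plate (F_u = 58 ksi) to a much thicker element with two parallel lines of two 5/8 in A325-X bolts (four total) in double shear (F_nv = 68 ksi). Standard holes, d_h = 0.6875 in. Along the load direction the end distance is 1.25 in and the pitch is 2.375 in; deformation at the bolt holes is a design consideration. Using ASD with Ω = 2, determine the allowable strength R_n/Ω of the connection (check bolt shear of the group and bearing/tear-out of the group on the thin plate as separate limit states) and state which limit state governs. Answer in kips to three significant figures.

56.3 kips (bearing governs)

Bolt shear: A_b = π·0.625²/4 = 0.3068 in²; R_n = 68 × 0.3068 × 4 × 2 = 166.9 kips → 166.9 / 2 = 83.4 kips.
Bearing (1.2 l_c t F_u ≤ 2.4 d t F_u): upper limit = 2.4·0.625·0.375·58 = 32.62 kips.
  Edge l_c = 1.25 − 0.6875/2 = 0.9062 → r_n = 23.65 kips; interior l_c = 2.375 − 0.6875 = 1.688 → r_n = 32.62 kips.
  R_n,bearing = 2·23.65 + 2·32.62 = 112.6 kips → 112.6 / 2 = 56.3 kips.
Bearing governs: 56.3 kips.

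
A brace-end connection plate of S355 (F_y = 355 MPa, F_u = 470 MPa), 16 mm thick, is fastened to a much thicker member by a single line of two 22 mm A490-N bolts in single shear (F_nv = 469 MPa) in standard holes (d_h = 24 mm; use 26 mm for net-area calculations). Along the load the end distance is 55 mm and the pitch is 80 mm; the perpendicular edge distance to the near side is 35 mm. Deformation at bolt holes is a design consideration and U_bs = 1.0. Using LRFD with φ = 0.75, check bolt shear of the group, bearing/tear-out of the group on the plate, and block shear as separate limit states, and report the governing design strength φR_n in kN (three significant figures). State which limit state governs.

Bolt shear: A_b = π·22²/4 = 380.1 mm²; R_n = 469 × 380.1 × 2 × 1 / 1000 = 356.6 kN → 0.75 × 356.6 = 267 kN.
Bearing: edge l_c = 43, r_n = 388 kN; interior l_c = 56, r_n = 397.1 kN; R_n = 388 + 1·397.1 = 785.1 kN → 589 kN.
Block shear: A_gv = 2160, A_nv = 1536, A_nt = 352 mm²; R_n = min(0.6F_uA_nv, 0.6F_yA_gv) + U_bs·F_u·A_nt = 598.6 kN → 449 kN.
Bolt shear governs: 267 kN.

267 kN (bolt shear governs)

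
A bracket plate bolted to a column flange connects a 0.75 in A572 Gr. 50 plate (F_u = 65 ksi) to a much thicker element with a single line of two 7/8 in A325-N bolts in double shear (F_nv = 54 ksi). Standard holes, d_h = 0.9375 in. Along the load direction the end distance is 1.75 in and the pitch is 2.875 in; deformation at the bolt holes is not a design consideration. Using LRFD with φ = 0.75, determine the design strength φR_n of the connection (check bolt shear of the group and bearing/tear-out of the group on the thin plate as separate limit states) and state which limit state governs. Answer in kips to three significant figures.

97.4 kips (bolt shear governs)

Bolt shear: A_b = π·0.875²/4 = 0.6013 in²; R_n = 54 × 0.6013 × 2 × 2 = 129.9 kips → 0.75 × 129.9 = 97.4 kips.
Bearing (1.5 l_c t F_u ≤ 3.0 d t F_u): upper limit = 3.0·0.875·0.75·65 = 128 kips.
  Edge l_c = 1.75 − 0.9375/2 = 1.281 → r_n = 93.69 kips; interior l_c = 2.875 − 0.9375 = 1.938 → r_n = 128 kips.
  R_n,bearing = 1·93.69 + 1·128 = 221.7 kips → 0.75 × 221.7 = 166 kips.
Bolt shear governs: 97.4 kips.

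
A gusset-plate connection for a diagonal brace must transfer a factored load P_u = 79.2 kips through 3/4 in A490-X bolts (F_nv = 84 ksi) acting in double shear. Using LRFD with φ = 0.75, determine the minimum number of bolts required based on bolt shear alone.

A_b = π·0.75²/4 = 0.4418 in².
Per-bolt design strength φR_n = 0.75 × 84 × 0.4418 × 2 = 55.67 kips.
n ≥ 79.2 / 55.67 = 1.423 → use 2 bolts.

2 bolts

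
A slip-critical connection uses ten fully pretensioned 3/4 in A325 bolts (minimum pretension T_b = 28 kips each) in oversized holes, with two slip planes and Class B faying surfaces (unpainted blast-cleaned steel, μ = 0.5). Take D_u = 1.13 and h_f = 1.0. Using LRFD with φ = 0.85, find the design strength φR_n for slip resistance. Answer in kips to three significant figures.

269 kips

R_n = μ · D_u · h_f · T_b · n_s · n_b = 0.5 × 1.13 × 1.0 × 28 × 2 × 10 = 316.4 kips.
Design strength φR_n = 0.85 × 316.4 = 269 kips.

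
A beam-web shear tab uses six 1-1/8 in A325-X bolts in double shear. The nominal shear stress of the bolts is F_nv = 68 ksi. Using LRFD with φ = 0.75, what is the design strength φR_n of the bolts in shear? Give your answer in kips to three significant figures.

A_b = π × 1.125² / 4 = 0.994 in².
R_n = F_nv · A_b · n · n_s = 68 × 0.994 × 6 × 2 = 811.1 kips.
Design strength φR_n = 0.75 × 811.1 = 608 kips.

608 kips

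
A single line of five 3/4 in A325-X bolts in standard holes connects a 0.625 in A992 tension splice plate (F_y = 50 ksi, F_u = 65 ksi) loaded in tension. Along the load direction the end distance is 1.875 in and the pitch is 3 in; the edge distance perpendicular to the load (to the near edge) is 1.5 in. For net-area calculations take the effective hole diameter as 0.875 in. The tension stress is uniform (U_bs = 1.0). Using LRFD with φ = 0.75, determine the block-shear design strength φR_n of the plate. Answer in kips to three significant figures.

Shear plane L_v = 1.875 + 4·3 = 13.88 in; A_gv = 13.88 × 0.625 = 8.672 in².
A_nv = (13.88 − 4.5·0.875) × 0.625 = 6.211 in².
A_nt = (1.5 − 0.5·0.875) × 0.625 = 0.6641 in².
0.6 F_u A_nv = 242.2 kips; 0.6 F_y A_gv = 260.2 kips → shear rupture governs the shear term.
R_n = 242.2 + 1.0 × 65 × 0.6641 = 285.4 kips.
Design strength φR_n = 0.75 × 285.4 = 214 kips.

214 kips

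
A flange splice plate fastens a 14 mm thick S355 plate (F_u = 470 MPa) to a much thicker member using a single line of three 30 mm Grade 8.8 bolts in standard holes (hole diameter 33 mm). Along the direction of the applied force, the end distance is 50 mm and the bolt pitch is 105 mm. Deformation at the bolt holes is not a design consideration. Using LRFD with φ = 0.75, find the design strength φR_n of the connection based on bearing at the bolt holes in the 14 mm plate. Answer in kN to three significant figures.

1140 kN

Per bolt r_n = 1.5 l_c t F_u ≤ 3.0 d t F_u; upper limit = 3.0 × 30 × 14 × 470 / 1000 = 592.2 kN.
Edge bolt: l_c = 50 − 33/2 = 33.5 mm → 1.5 × 33.5 × 14 × 470 / 1000 = 330.6 → r_n = 330.6 kN.
Interior bolts: l_c = 105 − 33 = 72 mm → 1.5 × 72 × 14 × 470 / 1000 = 710.6 → r_n = 592.2 kN.
R_n = 1 × 330.6 + 2 × 592.2 = 1515 kN.
Design strength φR_n = 0.75 × 1515 = 1140 kN.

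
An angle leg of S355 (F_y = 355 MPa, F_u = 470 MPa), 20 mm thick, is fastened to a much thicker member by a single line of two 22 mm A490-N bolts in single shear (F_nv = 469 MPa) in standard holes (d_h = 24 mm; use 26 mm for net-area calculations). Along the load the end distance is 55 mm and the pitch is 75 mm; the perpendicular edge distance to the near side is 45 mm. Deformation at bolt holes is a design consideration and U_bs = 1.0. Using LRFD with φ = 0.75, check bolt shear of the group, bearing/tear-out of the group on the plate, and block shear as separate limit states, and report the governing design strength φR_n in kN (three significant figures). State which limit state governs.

Bolt shear: A_b = π·22²/4 = 380.1 mm²; R_n = 469 × 380.1 × 2 × 1 / 1000 = 356.6 kN → 0.75 × 356.6 = 267 kN.
Bearing: edge l_c = 43, r_n = 485 kN; interior l_c = 51, r_n = 496.3 kN; R_n = 485 + 1·496.3 = 981.4 kN → 736 kN.
Block shear: A_gv = 2600, A_nv = 1820, A_nt = 640 mm²; R_n = min(0.6F_uA_nv, 0.6F_yA_gv) + U_bs·F_u·A_nt = 814 kN → 611 kN.
Bolt shear governs: 267 kN.

267 kN (bolt shear governs)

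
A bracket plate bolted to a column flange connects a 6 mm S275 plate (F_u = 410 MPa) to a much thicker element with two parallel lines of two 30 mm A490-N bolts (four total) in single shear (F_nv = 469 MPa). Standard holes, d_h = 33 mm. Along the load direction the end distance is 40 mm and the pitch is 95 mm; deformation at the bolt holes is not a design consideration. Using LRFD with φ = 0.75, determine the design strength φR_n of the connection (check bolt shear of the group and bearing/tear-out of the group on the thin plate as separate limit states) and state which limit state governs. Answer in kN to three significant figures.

462 kN (bearing governs)

Bolt shear: A_b = π·30²/4 = 706.9 mm²; R_n = 469 × 706.9 × 4 × 1 / 1000 = 1326 kN → 0.75 × 1326 = 995 kN.
Bearing (1.5 l_c t F_u ≤ 3.0 d t F_u): upper limit = 3.0·30·6·410 / 1000 = 221.4 kN.
  Edge l_c = 40 − 33/2 = 23.5 → r_n = 86.72 kN; interior l_c = 95 − 33 = 62 → r_n = 221.4 kN.
  R_n,bearing = 2·86.72 + 2·221.4 = 616.2 kN → 0.75 × 616.2 = 462 kN.
Bearing governs: 462 kN.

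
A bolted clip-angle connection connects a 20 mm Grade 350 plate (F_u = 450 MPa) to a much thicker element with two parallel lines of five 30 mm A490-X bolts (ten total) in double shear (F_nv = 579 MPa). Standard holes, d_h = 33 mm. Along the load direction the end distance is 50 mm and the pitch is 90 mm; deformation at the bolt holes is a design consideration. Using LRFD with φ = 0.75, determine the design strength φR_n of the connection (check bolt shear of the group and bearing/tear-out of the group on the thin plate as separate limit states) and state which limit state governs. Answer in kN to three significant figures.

4240 kN (bearing governs)

Bolt shear: A_b = π·30²/4 = 706.9 mm²; R_n = 579 × 706.9 × 10 × 2 / 1000 = 8185 kN → 0.75 × 8185 = 6140 kN.
Bearing (1.2 l_c t F_u ≤ 2.4 d t F_u): upper limit = 2.4·30·20·450 / 1000 = 648 kN.
  Edge l_c = 50 − 33/2 = 33.5 → r_n = 361.8 kN; interior l_c = 90 − 33 = 57 → r_n = 615.6 kN.
  R_n,bearing = 2·361.8 + 8·615.6 = 5648 kN → 0.75 × 5648 = 4240 kN.
Bearing governs: 4240 kN.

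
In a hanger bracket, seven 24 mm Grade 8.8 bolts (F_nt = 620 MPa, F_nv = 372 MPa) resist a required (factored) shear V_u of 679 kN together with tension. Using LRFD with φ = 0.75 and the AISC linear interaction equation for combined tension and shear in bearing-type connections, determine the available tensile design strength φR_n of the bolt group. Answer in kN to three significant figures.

A_b = π·24²/4 = 452.4 mm²; f_rv = 679 × 1000 / (7 × 452.4) = 214.4 MPa.
F'_nt = 1.3 F_nt − (F_nt / φF_nv) f_rv = 1.3·620 − (620/(0.75·372))·214.4 = 329.5 MPa, capped at F_nt → F'_nt = 329.5 MPa.
R_n = F'_nt · A_b · n = 329.5 × 452.4 × 7 / 1000 = 1043 kN.
Design strength φR_n = 0.75 × 1043 = 783 kN.

783 kN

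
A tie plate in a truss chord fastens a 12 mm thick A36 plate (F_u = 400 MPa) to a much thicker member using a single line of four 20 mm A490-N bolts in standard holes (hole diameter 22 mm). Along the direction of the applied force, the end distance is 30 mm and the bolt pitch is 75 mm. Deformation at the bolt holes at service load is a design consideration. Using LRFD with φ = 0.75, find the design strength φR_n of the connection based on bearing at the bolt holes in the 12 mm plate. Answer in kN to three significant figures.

600 kN

Per bolt r_n = 1.2 l_c t F_u ≤ 2.4 d t F_u; upper limit = 2.4 × 20 × 12 × 400 / 1000 = 230.4 kN.
Edge bolt: l_c = 30 − 22/2 = 19 mm → 1.2 × 19 × 12 × 400 / 1000 = 109.4 → r_n = 109.4 kN.
Interior bolts: l_c = 75 − 22 = 53 mm → 1.2 × 53 × 12 × 400 / 1000 = 305.3 → r_n = 230.4 kN.
R_n = 1 × 109.4 + 3 × 230.4 = 800.6 kN.
Design strength φR_n = 0.75 × 800.6 = 600 kN.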